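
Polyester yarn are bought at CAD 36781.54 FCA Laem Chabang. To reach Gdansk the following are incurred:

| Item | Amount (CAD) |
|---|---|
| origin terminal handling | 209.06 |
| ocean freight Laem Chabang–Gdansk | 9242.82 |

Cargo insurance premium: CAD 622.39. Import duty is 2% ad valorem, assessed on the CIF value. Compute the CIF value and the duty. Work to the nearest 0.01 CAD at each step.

CIF = FCA price + pre-shipment costs + freight + insurance
CIF = 36781.54 + 209.06 + 9242.82 + 622.39 = 46855.81
Import duty = 46855.81 × 2% = 937.12

CIF value: CAD 46855.81; import duty: CAD 937.12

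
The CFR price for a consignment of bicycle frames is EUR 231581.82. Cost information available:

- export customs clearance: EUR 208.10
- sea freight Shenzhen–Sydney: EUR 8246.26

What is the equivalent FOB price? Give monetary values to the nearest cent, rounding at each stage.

FOB price: EUR 223335.56

Not relevant to the conversion: export clearance — on the seller under both CFR and FOB; already in the CFR price and stays in the FOB price.
From CFR to FOB, the seller no longer bears: freight.
FOB price = 231581.82 − 8246.26 = 223335.56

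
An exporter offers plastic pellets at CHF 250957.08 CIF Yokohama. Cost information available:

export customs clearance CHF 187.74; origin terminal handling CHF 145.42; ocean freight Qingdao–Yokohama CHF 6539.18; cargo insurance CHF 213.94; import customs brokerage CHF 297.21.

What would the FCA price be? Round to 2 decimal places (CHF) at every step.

FCA price: CHF 244058.54

Not relevant to the conversion: export clearance — on the seller under both CIF and FCA; already in the CIF price and stays in the FCA price. brokerage — on the buyer under both terms; not part of either seller's price.
From CIF to FCA, the seller no longer bears: origin terminal, freight, insurance.
FCA price = 250957.08 − 145.42 − 6539.18 − 213.94 = 244058.54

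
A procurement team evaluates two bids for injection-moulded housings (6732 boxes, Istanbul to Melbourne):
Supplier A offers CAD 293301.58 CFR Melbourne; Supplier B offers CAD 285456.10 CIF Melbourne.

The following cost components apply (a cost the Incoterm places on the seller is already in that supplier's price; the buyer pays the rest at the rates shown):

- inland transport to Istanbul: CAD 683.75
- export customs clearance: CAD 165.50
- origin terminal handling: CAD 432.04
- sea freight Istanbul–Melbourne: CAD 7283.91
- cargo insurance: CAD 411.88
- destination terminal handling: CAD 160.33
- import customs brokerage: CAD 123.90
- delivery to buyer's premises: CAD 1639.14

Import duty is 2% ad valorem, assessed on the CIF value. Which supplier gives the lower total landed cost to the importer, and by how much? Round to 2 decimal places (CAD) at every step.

Supplier A (CFR):
CIF value = CFR price + insurance = 293301.58 + 411.88 = 293713.46
Import duty = 293713.46 × 2% = 5874.27
Buyer bears (A): 411.88 + 160.33 + 123.90 + 1639.14 = 2335.25
Landed cost (A) = invoice 293301.58 + 2335.25 + duty 5874.27 = 301511.10
Supplier B (CIF):
The CIF price already equals the CIF value: 285456.10
Import duty = 285456.10 × 2% = 5709.12
Buyer bears (B): 160.33 + 123.90 + 1639.14 = 1923.37
Landed cost (B) = invoice 285456.10 + 1923.37 + duty 5709.12 = 293088.59
Difference = |301511.10 − 293088.59| = 8422.51

Supplier B is cheaper by CAD 8422.51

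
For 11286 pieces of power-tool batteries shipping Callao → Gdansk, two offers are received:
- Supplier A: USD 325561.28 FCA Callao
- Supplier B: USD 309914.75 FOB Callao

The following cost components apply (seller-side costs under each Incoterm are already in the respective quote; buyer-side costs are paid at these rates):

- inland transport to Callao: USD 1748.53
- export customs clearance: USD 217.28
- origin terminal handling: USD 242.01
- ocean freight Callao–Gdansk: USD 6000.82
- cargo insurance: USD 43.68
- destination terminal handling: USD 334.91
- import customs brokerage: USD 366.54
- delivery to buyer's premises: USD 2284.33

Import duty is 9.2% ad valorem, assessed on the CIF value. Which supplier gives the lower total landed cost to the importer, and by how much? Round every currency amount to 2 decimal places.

Supplier A (FCA):
CIF value = FCA price + origin terminal + freight + insurance = 325561.28 + 242.01 + 6000.82 + 43.68 = 331847.79
Import duty = 331847.79 × 9.2% = 30530.00
Buyer bears (A): 242.01 + 6000.82 + 43.68 + 334.91 + 366.54 + 2284.33 = 9272.29
Landed cost (A) = invoice 325561.28 + 9272.29 + duty 30530.00 = 365363.57
Supplier B (FOB):
CIF value = FOB price + freight + insurance = 309914.75 + 6000.82 + 43.68 = 315959.25
Import duty = 315959.25 × 9.2% = 29068.25
Buyer bears (B): 6000.82 + 43.68 + 334.91 + 366.54 + 2284.33 = 9030.28
Landed cost (B) = invoice 309914.75 + 9030.28 + duty 29068.25 = 348013.28
Difference = |365363.57 − 348013.28| = 17350.29

Supplier B is cheaper by USD 17350.29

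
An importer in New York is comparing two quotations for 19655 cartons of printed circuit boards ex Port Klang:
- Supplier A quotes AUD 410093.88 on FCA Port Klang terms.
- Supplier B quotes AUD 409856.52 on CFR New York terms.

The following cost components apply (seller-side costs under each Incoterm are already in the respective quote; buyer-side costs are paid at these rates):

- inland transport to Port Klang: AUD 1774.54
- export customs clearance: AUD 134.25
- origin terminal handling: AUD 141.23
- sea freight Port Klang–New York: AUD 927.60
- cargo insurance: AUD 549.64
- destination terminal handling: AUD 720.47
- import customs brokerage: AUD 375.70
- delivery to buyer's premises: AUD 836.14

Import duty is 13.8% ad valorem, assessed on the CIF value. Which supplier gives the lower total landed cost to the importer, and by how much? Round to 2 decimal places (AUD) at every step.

Supplier A (FCA):
CIF value = FCA price + origin terminal + freight + insurance = 410093.88 + 141.23 + 927.60 + 549.64 = 411712.35
Import duty = 411712.35 × 13.8% = 56816.30
Buyer bears (A): 141.23 + 927.60 + 549.64 + 720.47 + 375.70 + 836.14 = 3550.78
Landed cost (A) = invoice 410093.88 + 3550.78 + duty 56816.30 = 470460.96
Supplier B (CFR):
CIF value = CFR price + insurance = 409856.52 + 549.64 = 410406.16
Import duty = 410406.16 × 13.8% = 56636.05
Buyer bears (B): 549.64 + 720.47 + 375.70 + 836.14 = 2481.95
Landed cost (B) = invoice 409856.52 + 2481.95 + duty 56636.05 = 468974.52
Difference = |470460.96 − 468974.52| = 1486.44

Supplier B is cheaper by AUD 1486.44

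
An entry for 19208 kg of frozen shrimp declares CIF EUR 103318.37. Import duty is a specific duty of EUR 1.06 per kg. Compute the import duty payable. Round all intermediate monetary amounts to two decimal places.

Import duty: EUR 20360.48

Import duty = 19208 × 1.06 = 20360.48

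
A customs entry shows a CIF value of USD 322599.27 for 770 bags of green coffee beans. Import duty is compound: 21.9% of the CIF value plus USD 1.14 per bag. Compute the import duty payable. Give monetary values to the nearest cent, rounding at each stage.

Import duty: USD 71527.04

Ad valorem component: 322599.27 × 21.9% = 70649.24
Specific component: 770 × 1.14 = 877.80
Import duty = 70649.24 + 877.80 = 71527.04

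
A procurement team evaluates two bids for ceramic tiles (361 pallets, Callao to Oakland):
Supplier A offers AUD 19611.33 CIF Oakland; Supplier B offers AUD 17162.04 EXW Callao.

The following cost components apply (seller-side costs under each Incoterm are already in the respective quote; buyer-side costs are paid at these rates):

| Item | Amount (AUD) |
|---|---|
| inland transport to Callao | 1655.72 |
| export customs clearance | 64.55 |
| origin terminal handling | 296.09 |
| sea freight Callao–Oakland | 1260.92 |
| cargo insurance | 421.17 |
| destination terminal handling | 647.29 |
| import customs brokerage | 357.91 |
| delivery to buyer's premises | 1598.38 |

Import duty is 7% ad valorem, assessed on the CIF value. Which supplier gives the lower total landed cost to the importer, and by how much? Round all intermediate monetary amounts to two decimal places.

Supplier A (CIF):
The CIF price already equals the CIF value: 19611.33
Import duty = 19611.33 × 7% = 1372.79
Buyer bears (A): 647.29 + 357.91 + 1598.38 = 2603.58
Landed cost (A) = invoice 19611.33 + 2603.58 + duty 1372.79 = 23587.70
Supplier B (EXW):
CIF value = EXW price + inland to port + export clearance + origin terminal + freight + insurance = 17162.04 + 1655.72 + 64.55 + 296.09 + 1260.92 + 421.17 = 20860.49
Import duty = 20860.49 × 7% = 1460.23
Buyer bears (B): 1655.72 + 64.55 + 296.09 + 1260.92 + 421.17 + 647.29 + 357.91 + 1598.38 = 6302.03
Landed cost (B) = invoice 17162.04 + 6302.03 + duty 1460.23 = 24924.30
Difference = |23587.70 − 24924.30| = 1336.60

Supplier A is cheaper by AUD 1336.60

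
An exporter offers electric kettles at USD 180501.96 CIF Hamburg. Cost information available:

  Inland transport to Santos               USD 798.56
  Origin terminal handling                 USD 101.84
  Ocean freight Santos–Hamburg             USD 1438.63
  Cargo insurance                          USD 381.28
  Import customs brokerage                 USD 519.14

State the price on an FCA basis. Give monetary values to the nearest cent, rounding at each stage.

FCA price: USD 178580.21

Not relevant to the conversion: inland to port — on the seller under both CIF and FCA; already in the CIF price and stays in the FCA price. brokerage — on the buyer under both terms; not part of either seller's price.
From CIF to FCA, the seller no longer bears: origin terminal, freight, insurance.
FCA price = 180501.96 − 101.84 − 1438.63 − 381.28 = 178580.21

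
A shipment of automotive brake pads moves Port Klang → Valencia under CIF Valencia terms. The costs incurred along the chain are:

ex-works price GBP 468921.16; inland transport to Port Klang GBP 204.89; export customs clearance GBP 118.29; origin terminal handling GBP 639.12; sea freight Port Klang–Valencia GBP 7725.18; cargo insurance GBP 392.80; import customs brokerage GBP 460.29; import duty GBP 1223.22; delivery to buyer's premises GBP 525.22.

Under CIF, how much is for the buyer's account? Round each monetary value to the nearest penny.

CIF: the seller pays costs through ocean freight and marine insurance to the destination port.
Seller's account: goods 468921.16 + inland to port 204.89 + export clearance 118.29 + origin terminal 639.12 + freight 7725.18 + insurance 392.80 = 478001.44
Buyer's account: brokerage 460.29 + duty 1223.22 + delivery 525.22 = 2208.73

Buyer's account: GBP 2208.73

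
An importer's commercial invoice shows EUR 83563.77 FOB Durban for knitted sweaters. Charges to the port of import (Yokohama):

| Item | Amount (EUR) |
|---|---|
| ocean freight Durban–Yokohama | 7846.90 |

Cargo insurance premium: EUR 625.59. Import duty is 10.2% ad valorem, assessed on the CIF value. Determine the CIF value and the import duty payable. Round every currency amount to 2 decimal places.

CIF value: EUR 92036.26; import duty: EUR 9387.70

CIF = FOB price + freight + insurance
CIF = 83563.77 + 7846.90 + 625.59 = 92036.26
Import duty = 92036.26 × 10.2% = 9387.70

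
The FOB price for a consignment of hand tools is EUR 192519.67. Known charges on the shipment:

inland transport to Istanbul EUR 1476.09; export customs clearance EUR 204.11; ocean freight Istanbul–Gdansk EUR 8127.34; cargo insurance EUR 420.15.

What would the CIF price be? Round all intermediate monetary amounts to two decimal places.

Not relevant to the conversion: export clearance, inland to port — on the seller under both FOB and CIF; already in the FOB price and stays in the CIF price.
From FOB to CIF, the seller additionally bears: freight, insurance.
CIF price = 192519.67 + 8127.34 + 420.15 = 201067.16

CIF price: EUR 201067.16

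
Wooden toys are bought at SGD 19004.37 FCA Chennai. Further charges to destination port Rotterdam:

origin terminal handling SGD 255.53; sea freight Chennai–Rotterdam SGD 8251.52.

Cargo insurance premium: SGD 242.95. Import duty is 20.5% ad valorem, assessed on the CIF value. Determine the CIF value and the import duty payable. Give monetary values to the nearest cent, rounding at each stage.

CIF value: SGD 27754.37; import duty: SGD 5689.65

CIF = FCA price + pre-shipment costs + freight + insurance
CIF = 19004.37 + 255.53 + 8251.52 + 242.95 = 27754.37
Import duty = 27754.37 × 20.5% = 5689.65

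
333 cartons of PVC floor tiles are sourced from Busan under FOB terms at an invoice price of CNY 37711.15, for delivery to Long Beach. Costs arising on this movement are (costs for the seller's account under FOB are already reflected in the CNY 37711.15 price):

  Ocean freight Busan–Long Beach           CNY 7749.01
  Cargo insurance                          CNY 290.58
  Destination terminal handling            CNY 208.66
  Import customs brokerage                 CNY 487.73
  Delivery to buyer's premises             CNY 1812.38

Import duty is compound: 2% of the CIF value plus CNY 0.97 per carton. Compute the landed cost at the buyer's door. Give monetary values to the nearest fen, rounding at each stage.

Total landed cost: CNY 49497.53

FOB: the seller bears costs until goods are on board at the origin port; the buyer bears freight, insurance and all costs thereafter.
CIF value = FOB price + freight + insurance = 37711.15 + 7749.01 + 290.58 = 45750.74
Ad valorem component: 45750.74 × 2% = 915.01
Specific component: 333 × 0.97 = 323.01
Import duty = 915.01 + 323.01 = 1238.02
Buyer bears: freight 7749.01 + insurance 290.58 + destination terminal 208.66 + brokerage 487.73 + delivery 1812.38 + duty 1238.02 = 11786.38
Landed cost = invoice 37711.15 + 11786.38 = 49497.53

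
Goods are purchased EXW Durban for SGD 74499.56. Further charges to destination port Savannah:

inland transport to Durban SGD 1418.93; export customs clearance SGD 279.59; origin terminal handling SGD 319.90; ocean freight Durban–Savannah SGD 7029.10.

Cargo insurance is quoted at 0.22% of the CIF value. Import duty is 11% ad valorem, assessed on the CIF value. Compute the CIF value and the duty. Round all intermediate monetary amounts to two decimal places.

CIF value: SGD 83731.29; import duty: SGD 9210.44

Let C be the CIF value. C = EXW price + pre-shipment costs + freight + 0.22% × C
C − 0.22% × C = 74499.56 + 1418.93 + 279.59 + 319.90 + 7029.10
0.9978 × C = 83547.08
C = 83547.08 / 0.9978 = 83731.29
Insurance premium = 0.22% × 83731.29 = 184.21
Import duty = 83731.29 × 11% = 9210.44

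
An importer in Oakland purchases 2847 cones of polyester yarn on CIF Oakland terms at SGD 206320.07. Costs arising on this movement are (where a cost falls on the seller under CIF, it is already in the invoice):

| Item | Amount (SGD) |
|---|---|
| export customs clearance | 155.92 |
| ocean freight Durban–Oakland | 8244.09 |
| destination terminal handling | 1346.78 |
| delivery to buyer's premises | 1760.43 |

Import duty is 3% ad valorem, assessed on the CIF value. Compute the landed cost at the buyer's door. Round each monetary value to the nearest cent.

CIF: the seller pays costs through ocean freight and marine insurance to the destination port.
Already in the invoice (seller's account under CIF): export clearance, freight — exclude.
The CIF price already equals the CIF value: 206320.07
Import duty = 206320.07 × 3% = 6189.60
Buyer bears: destination terminal 1346.78 + delivery 1760.43 + duty 6189.60 = 9296.81
Landed cost = invoice 206320.07 + 9296.81 = 215616.88

Total landed cost: SGD 215616.88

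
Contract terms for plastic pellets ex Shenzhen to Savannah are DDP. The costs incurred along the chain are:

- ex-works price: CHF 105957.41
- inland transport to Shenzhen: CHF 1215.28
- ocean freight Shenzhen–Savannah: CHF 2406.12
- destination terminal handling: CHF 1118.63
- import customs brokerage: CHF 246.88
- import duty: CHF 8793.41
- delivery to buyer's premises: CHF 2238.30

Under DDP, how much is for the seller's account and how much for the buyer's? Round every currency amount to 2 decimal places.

DDP: the seller bears all costs including import duty.
Seller's account: goods 105957.41 + inland to port 1215.28 + freight 2406.12 + destination terminal 1118.63 + brokerage 246.88 + duty 8793.41 + delivery 2238.30 = 121976.03
Buyer's account: 0.00

Seller: CHF 121976.03; buyer: CHF 0.00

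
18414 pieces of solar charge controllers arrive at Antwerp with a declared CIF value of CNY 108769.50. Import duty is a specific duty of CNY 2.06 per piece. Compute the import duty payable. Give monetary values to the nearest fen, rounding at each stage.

Import duty: CNY 37932.84

Import duty = 18414 × 2.06 = 37932.84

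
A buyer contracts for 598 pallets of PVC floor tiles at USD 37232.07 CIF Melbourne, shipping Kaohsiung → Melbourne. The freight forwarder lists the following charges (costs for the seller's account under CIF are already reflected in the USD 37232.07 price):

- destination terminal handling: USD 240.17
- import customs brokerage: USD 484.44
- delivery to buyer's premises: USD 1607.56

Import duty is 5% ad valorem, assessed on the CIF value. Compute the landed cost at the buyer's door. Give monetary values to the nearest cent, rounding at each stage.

Total landed cost: USD 41425.84

CIF: the seller pays costs through ocean freight and marine insurance to the destination port.
The CIF price already equals the CIF value: 37232.07
Import duty = 37232.07 × 5% = 1861.60
Buyer bears: destination terminal 240.17 + brokerage 484.44 + delivery 1607.56 + duty 1861.60 = 4193.77
Landed cost = invoice 37232.07 + 4193.77 = 41425.84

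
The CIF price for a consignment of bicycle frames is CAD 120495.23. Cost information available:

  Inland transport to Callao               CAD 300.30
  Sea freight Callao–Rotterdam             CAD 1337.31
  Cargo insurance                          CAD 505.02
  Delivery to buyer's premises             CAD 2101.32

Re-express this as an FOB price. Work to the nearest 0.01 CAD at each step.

Not relevant to the conversion: inland to port — on the seller under both CIF and FOB; already in the CIF price and stays in the FOB price. delivery — on the buyer under both terms; not part of either seller's price.
From CIF to FOB, the seller no longer bears: freight, insurance.
FOB price = 120495.23 − 1337.31 − 505.02 = 118652.90

FOB price: CAD 118652.90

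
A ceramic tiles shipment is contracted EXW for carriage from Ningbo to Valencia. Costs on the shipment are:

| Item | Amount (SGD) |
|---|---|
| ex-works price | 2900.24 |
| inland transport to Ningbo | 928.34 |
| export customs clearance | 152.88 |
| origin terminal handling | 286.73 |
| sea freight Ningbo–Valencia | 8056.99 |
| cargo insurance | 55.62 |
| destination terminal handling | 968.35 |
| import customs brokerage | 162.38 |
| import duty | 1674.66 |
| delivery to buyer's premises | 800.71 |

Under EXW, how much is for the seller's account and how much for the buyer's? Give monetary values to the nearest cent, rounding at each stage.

Seller: SGD 2900.24; buyer: SGD 13086.66

EXW: the seller makes goods available at their premises; the buyer bears all onward costs.
Seller's account: goods 2900.24 = 2900.24
Buyer's account: inland to port 928.34 + export clearance 152.88 + origin terminal 286.73 + freight 8056.99 + insurance 55.62 + destination terminal 968.35 + brokerage 162.38 + duty 1674.66 + delivery 800.71 = 13086.66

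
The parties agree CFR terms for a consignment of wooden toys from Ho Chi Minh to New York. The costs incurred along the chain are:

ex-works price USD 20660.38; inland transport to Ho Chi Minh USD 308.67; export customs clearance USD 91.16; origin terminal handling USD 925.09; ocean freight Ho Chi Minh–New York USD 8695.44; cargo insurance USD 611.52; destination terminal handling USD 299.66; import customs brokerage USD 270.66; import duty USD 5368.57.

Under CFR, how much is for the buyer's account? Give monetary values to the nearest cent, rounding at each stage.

CFR: the seller pays costs through ocean freight to the destination port, but not insurance.
Seller's account: goods 20660.38 + inland to port 308.67 + export clearance 91.16 + origin terminal 925.09 + freight 8695.44 = 30680.74
Buyer's account: insurance 611.52 + destination terminal 299.66 + brokerage 270.66 + duty 5368.57 = 6550.41

Buyer's account: USD 6550.41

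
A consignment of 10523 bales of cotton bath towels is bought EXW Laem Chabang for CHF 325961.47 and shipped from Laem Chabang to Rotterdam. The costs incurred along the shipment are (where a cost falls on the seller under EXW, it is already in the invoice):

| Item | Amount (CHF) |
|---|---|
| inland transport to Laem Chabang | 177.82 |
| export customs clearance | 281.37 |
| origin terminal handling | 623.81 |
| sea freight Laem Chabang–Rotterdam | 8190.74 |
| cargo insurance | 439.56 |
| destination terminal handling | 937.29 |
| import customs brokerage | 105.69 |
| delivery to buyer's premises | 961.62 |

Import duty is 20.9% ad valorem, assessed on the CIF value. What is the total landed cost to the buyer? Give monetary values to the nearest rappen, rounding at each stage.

Total landed cost: CHF 407835.40

EXW: the seller makes goods available at their premises; the buyer bears all onward costs.
CIF value = EXW price + inland to port + export clearance + origin terminal + freight + insurance = 325961.47 + 177.82 + 281.37 + 623.81 + 8190.74 + 439.56 = 335674.77
Import duty = 335674.77 × 20.9% = 70156.03
Buyer bears: inland to port 177.82 + export clearance 281.37 + origin terminal 623.81 + freight 8190.74 + insurance 439.56 + destination terminal 937.29 + brokerage 105.69 + delivery 961.62 + duty 70156.03 = 81873.93
Landed cost = invoice 325961.47 + 81873.93 = 407835.40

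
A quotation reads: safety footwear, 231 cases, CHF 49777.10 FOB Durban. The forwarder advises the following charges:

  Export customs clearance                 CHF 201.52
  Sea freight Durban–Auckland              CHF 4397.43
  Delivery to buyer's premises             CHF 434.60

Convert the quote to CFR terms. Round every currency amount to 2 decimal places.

Not relevant to the conversion: export clearance — on the seller under both FOB and CFR; already in the FOB price and stays in the CFR price. delivery — on the buyer under both terms; not part of either seller's price.
From FOB to CFR, the seller additionally bears: freight.
CFR price = 49777.10 + 4397.43 = 54174.53

CFR price: CHF 54174.53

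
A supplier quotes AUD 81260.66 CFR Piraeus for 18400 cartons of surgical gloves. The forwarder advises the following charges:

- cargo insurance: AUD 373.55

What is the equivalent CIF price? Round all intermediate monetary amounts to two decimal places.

CIF price: AUD 81634.21

From CFR to CIF, the seller additionally bears: insurance.
CIF price = 81260.66 + 373.55 = 81634.21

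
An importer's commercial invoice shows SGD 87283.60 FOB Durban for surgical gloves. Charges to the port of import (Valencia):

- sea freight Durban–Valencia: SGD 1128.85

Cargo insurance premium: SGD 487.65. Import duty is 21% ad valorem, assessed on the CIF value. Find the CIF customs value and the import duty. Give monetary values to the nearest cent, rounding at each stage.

CIF value: SGD 88900.10; import duty: SGD 18669.02

CIF = FOB price + freight + insurance
CIF = 87283.60 + 1128.85 + 487.65 = 88900.10
Import duty = 88900.10 × 21% = 18669.02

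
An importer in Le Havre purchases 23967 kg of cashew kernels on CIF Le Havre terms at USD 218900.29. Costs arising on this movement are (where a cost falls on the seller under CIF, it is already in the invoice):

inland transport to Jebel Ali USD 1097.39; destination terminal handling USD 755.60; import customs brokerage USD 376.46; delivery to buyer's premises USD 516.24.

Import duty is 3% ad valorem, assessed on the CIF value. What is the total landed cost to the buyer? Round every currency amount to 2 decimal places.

Total landed cost: USD 227115.60

CIF: the seller pays costs through ocean freight and marine insurance to the destination port.
Already in the invoice (seller's account under CIF): inland to port — exclude.
The CIF price already equals the CIF value: 218900.29
Import duty = 218900.29 × 3% = 6567.01
Buyer bears: destination terminal 755.60 + brokerage 376.46 + delivery 516.24 + duty 6567.01 = 8215.31
Landed cost = invoice 218900.29 + 8215.31 = 227115.60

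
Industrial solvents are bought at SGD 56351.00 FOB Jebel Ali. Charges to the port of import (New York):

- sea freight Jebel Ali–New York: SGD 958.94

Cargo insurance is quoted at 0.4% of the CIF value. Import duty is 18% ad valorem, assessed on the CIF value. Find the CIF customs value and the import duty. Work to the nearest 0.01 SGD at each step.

Let C be the CIF value. C = FOB price + freight + 0.4% × C
C − 0.4% × C = 56351.00 + 958.94
0.996 × C = 57309.94
C = 57309.94 / 0.996 = 57540.10
Insurance premium = 0.4% × 57540.10 = 230.16
Import duty = 57540.10 × 18% = 10357.22

CIF value: SGD 57540.10; import duty: SGD 10357.22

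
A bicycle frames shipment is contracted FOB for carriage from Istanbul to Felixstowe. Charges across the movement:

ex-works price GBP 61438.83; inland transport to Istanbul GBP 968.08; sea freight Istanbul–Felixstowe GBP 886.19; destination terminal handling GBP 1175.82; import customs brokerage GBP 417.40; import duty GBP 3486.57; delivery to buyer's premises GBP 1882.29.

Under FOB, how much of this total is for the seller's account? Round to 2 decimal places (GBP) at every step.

FOB: the seller bears costs until goods are on board at the origin port; the buyer bears freight, insurance and all costs thereafter.
Seller's account: goods 61438.83 + inland to port 968.08 = 62406.91
Buyer's account: freight 886.19 + destination terminal 1175.82 + brokerage 417.40 + duty 3486.57 + delivery 1882.29 = 7848.27

Seller's account: GBP 62406.91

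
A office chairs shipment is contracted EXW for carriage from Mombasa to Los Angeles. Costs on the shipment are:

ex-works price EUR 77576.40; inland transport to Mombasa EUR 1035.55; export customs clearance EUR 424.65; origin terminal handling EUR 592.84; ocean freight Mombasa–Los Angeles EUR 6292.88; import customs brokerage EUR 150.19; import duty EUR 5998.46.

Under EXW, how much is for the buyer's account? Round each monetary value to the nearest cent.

Buyer's account: EUR 14494.57

EXW: the seller makes goods available at their premises; the buyer bears all onward costs.
Seller's account: goods 77576.40 = 77576.40
Buyer's account: inland to port 1035.55 + export clearance 424.65 + origin terminal 592.84 + freight 6292.88 + brokerage 150.19 + duty 5998.46 = 14494.57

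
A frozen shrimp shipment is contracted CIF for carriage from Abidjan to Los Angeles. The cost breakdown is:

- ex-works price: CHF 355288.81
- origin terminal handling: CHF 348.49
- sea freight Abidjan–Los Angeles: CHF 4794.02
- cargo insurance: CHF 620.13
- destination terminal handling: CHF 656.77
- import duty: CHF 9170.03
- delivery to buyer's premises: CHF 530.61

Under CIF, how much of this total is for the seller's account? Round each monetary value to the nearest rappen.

Seller's account: CHF 361051.45

CIF: the seller pays costs through ocean freight and marine insurance to the destination port.
Seller's account: goods 355288.81 + origin terminal 348.49 + freight 4794.02 + insurance 620.13 = 361051.45
Buyer's account: destination terminal 656.77 + duty 9170.03 + delivery 530.61 = 10357.41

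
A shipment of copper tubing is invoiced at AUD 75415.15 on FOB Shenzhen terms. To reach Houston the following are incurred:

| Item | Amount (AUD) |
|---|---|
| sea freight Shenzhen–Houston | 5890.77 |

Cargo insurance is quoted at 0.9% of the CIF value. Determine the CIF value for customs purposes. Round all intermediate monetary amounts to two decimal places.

Let C be the CIF value. C = FOB price + freight + 0.9% × C
C − 0.9% × C = 75415.15 + 5890.77
0.991 × C = 81305.92
C = 81305.92 / 0.991 = 82044.32
Insurance premium = 0.9% × 82044.32 = 738.40

CIF value: AUD 82044.32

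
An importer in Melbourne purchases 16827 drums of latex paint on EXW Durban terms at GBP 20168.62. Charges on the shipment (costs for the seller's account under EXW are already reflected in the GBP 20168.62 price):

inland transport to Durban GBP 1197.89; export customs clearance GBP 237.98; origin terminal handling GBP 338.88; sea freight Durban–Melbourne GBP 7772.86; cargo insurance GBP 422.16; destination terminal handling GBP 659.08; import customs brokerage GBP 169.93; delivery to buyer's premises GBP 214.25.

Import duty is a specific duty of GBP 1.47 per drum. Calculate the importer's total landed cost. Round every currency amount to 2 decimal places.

EXW: the seller makes goods available at their premises; the buyer bears all onward costs.
CIF value = EXW price + inland to port + export clearance + origin terminal + freight + insurance = 20168.62 + 1197.89 + 237.98 + 338.88 + 7772.86 + 422.16 = 30138.39
Import duty = 16827 × 1.47 = 24735.69
Buyer bears: inland to port 1197.89 + export clearance 237.98 + origin terminal 338.88 + freight 7772.86 + insurance 422.16 + destination terminal 659.08 + brokerage 169.93 + delivery 214.25 + duty 24735.69 = 35748.72
Landed cost = invoice 20168.62 + 35748.72 = 55917.34

Total landed cost: GBP 55917.34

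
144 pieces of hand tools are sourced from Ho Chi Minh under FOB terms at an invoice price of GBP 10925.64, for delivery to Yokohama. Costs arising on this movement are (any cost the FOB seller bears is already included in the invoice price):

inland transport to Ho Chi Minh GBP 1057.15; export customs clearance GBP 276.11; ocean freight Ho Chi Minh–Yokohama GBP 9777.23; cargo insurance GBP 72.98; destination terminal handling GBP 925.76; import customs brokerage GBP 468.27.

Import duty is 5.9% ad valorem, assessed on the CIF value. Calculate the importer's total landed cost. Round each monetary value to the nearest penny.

FOB: the seller bears costs until goods are on board at the origin port; the buyer bears freight, insurance and all costs thereafter.
Already in the invoice (seller's account under FOB): inland to port, export clearance — exclude.
CIF value = FOB price + freight + insurance = 10925.64 + 9777.23 + 72.98 = 20775.85
Import duty = 20775.85 × 5.9% = 1225.78
Buyer bears: freight 9777.23 + insurance 72.98 + destination terminal 925.76 + brokerage 468.27 + duty 1225.78 = 12470.02
Landed cost = invoice 10925.64 + 12470.02 = 23395.66

Total landed cost: GBP 23395.66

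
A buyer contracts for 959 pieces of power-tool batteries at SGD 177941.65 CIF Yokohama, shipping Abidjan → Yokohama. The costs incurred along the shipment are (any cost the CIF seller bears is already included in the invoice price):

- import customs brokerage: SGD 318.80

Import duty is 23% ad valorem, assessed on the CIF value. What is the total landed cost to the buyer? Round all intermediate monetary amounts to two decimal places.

CIF: the seller pays costs through ocean freight and marine insurance to the destination port.
The CIF price already equals the CIF value: 177941.65
Import duty = 177941.65 × 23% = 40926.58
Buyer bears: brokerage 318.80 + duty 40926.58 = 41245.38
Landed cost = invoice 177941.65 + 41245.38 = 219187.03

Total landed cost: SGD 219187.03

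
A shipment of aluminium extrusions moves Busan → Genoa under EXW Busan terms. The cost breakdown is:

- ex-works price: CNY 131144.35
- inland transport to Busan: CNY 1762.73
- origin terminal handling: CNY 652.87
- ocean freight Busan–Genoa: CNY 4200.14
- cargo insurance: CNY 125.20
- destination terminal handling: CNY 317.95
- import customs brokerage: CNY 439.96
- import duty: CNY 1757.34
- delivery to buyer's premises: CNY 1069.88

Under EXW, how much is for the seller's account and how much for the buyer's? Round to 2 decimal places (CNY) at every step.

EXW: the seller makes goods available at their premises; the buyer bears all onward costs.
Seller's account: goods 131144.35 = 131144.35
Buyer's account: inland to port 1762.73 + origin terminal 652.87 + freight 4200.14 + insurance 125.20 + destination terminal 317.95 + brokerage 439.96 + duty 1757.34 + delivery 1069.88 = 10326.07

Seller: CNY 131144.35; buyer: CNY 10326.07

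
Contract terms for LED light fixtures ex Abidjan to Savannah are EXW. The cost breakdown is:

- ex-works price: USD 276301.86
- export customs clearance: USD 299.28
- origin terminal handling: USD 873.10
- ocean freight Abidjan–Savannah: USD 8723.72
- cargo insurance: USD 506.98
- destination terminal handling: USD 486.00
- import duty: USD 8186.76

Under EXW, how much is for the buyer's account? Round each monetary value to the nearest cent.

Buyer's account: USD 19075.84

EXW: the seller makes goods available at their premises; the buyer bears all onward costs.
Seller's account: goods 276301.86 = 276301.86
Buyer's account: export clearance 299.28 + origin terminal 873.10 + freight 8723.72 + insurance 506.98 + destination terminal 486.00 + duty 8186.76 = 19075.84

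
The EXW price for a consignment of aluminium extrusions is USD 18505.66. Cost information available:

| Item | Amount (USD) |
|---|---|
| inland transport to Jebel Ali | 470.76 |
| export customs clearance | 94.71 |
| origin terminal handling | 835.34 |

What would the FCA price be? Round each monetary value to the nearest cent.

FCA price: USD 19071.13

Not relevant to the conversion: origin terminal — on the buyer under both terms; not part of either seller's price.
From EXW to FCA, the seller additionally bears: inland to port, export clearance.
FCA price = 18505.66 + 470.76 + 94.71 = 19071.13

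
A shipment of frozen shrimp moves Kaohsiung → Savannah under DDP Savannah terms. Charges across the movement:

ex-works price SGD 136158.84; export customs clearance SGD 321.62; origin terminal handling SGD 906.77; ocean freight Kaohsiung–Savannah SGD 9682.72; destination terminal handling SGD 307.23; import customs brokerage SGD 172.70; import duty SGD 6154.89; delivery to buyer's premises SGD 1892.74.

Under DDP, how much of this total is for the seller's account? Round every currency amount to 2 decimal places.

Seller's account: SGD 155597.51

DDP: the seller bears all costs including import duty.
Seller's account: goods 136158.84 + export clearance 321.62 + origin terminal 906.77 + freight 9682.72 + destination terminal 307.23 + brokerage 172.70 + duty 6154.89 + delivery 1892.74 = 155597.51
Buyer's account: 0.00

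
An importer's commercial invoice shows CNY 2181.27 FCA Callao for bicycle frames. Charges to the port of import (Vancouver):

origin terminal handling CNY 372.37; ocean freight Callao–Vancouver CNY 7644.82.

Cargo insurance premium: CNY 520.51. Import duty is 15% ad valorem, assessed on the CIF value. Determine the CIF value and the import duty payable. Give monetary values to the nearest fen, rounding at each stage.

CIF value: CNY 10718.97; import duty: CNY 1607.85

CIF = FCA price + pre-shipment costs + freight + insurance
CIF = 2181.27 + 372.37 + 7644.82 + 520.51 = 10718.97
Import duty = 10718.97 × 15% = 1607.85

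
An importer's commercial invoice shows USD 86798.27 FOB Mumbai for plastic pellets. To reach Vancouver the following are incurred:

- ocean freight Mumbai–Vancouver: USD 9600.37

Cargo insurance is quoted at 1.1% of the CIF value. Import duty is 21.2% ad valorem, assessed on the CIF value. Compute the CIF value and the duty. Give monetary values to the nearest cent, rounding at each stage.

Let C be the CIF value. C = FOB price + freight + 1.1% × C
C − 1.1% × C = 86798.27 + 9600.37
0.989 × C = 96398.64
C = 96398.64 / 0.989 = 97470.82
Insurance premium = 1.1% × 97470.82 = 1072.18
Import duty = 97470.82 × 21.2% = 20663.81

CIF value: USD 97470.82; import duty: USD 20663.81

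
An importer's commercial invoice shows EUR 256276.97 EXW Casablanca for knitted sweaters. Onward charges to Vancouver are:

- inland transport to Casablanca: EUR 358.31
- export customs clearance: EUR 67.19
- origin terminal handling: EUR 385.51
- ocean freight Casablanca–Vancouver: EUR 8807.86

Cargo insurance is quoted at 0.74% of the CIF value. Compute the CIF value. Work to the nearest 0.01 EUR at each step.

Let C be the CIF value. C = EXW price + pre-shipment costs + freight + 0.74% × C
C − 0.74% × C = 256276.97 + 358.31 + 67.19 + 385.51 + 8807.86
0.9926 × C = 265895.84
C = 265895.84 / 0.9926 = 267878.14
Insurance premium = 0.74% × 267878.14 = 1982.30

CIF value: EUR 267878.14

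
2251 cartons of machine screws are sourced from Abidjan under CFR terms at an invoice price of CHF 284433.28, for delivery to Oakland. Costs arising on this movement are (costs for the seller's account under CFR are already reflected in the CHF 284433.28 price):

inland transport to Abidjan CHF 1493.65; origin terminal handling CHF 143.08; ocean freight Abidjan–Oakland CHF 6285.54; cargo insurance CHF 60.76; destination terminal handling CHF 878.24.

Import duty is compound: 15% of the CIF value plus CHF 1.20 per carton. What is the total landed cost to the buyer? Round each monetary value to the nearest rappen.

Total landed cost: CHF 330747.59

CFR: the seller pays costs through ocean freight to the destination port, but not insurance.
Already in the invoice (seller's account under CFR): inland to port, origin terminal, freight — exclude.
CIF value = CFR price + insurance = 284433.28 + 60.76 = 284494.04
Ad valorem component: 284494.04 × 15% = 42674.11
Specific component: 2251 × 1.20 = 2701.20
Import duty = 42674.11 + 2701.20 = 45375.31
Buyer bears: insurance 60.76 + destination terminal 878.24 + duty 45375.31 = 46314.31
Landed cost = invoice 284433.28 + 46314.31 = 330747.59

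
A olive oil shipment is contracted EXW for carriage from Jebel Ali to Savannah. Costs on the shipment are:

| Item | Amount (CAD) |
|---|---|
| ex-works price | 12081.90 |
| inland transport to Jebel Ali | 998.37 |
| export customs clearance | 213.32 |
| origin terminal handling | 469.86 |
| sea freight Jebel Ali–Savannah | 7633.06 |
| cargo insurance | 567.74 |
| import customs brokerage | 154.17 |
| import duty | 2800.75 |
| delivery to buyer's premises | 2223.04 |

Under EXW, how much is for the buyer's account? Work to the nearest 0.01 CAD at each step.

EXW: the seller makes goods available at their premises; the buyer bears all onward costs.
Seller's account: goods 12081.90 = 12081.90
Buyer's account: inland to port 998.37 + export clearance 213.32 + origin terminal 469.86 + freight 7633.06 + insurance 567.74 + brokerage 154.17 + duty 2800.75 + delivery 2223.04 = 15060.31

Buyer's account: CAD 15060.31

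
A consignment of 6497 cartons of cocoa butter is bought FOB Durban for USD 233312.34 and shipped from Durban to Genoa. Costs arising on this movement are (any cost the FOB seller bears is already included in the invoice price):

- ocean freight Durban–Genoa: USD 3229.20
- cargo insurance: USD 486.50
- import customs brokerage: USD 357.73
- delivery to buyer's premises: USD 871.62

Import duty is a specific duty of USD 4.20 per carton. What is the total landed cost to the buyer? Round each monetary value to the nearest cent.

FOB: the seller bears costs until goods are on board at the origin port; the buyer bears freight, insurance and all costs thereafter.
CIF value = FOB price + freight + insurance = 233312.34 + 3229.20 + 486.50 = 237028.04
Import duty = 6497 × 4.20 = 27287.40
Buyer bears: freight 3229.20 + insurance 486.50 + brokerage 357.73 + delivery 871.62 + duty 27287.40 = 32232.45
Landed cost = invoice 233312.34 + 32232.45 = 265544.79

Total landed cost: USD 265544.79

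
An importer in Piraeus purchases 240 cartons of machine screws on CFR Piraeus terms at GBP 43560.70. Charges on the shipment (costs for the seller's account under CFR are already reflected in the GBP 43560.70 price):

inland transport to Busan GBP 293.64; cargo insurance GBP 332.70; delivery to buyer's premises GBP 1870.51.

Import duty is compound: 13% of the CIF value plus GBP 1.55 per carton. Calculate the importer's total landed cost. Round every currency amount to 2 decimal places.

CFR: the seller pays costs through ocean freight to the destination port, but not insurance.
Already in the invoice (seller's account under CFR): inland to port — exclude.
CIF value = CFR price + insurance = 43560.70 + 332.70 = 43893.40
Ad valorem component: 43893.40 × 13% = 5706.14
Specific component: 240 × 1.55 = 372.00
Import duty = 5706.14 + 372.00 = 6078.14
Buyer bears: insurance 332.70 + delivery 1870.51 + duty 6078.14 = 8281.35
Landed cost = invoice 43560.70 + 8281.35 = 51842.05

Total landed cost: GBP 51842.05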